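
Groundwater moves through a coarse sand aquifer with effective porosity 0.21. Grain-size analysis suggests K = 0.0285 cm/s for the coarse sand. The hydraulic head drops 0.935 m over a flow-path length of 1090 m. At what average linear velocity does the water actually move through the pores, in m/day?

0.101

Convert K: 0.0285 cm/s × 864 = 24.62 m/day.
Hydraulic gradient i = Δh / L = 0.935 / 1090 = 0.0008578.
Darcy flux q = K · i = 24.62 × 0.0008578 = 0.02112 m/day.
Seepage velocity v = q / n_e = 0.02112 / 0.21 = 0.1006 m/day.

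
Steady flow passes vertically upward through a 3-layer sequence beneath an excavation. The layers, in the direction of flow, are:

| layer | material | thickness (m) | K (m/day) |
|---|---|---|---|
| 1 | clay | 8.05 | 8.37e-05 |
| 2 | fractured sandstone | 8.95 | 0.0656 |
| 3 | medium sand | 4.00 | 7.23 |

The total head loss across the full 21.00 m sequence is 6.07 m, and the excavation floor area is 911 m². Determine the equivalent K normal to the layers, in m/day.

Flow is perpendicular to layering, so the layers act in series and the equivalent K is the thickness-weighted harmonic mean.
Total thickness L = 8.05 + 8.95 + 4.00 = 21.00 m.
Σ(b_i/K_i) = 8.05/8.37e-05 + 8.95/0.0656 + 4.00/7.23 = 96314 d.
K_eq = L / Σ(b_i/K_i) = 21.00 / 96314 = 0.0002180 m/day.

0.000218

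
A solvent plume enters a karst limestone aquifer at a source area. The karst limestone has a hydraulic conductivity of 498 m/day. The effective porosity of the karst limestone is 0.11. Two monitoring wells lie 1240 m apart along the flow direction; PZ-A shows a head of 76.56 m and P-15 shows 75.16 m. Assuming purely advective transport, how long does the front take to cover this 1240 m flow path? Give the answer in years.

0.664

Hydraulic gradient i = (76.56 − 75.16) / 1240 = 1.4 / 1240 = 0.001129.
Darcy flux q = K · i = 498.0 × 0.001129 = 0.5623 m/day.
Seepage velocity v = q / n_e = 0.5623 / 0.11 = 5.111 m/day.
Travel time t = L / v = 1240 / 5.111 = 242.6 days = 0.6642 years.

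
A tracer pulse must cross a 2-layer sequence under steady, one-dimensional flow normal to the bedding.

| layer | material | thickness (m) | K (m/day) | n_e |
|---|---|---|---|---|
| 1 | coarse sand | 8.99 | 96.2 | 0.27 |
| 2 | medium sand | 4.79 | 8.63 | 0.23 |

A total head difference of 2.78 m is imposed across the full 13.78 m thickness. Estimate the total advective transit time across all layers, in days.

With flow normal to the layers, continuity requires the same specific discharge q through every layer.
Σ(b_i/K_i) = 8.99/96.2 + 4.79/8.63 = 0.6485 d.
q = Δh / Σ(b_i/K_i) = 2.78 / 0.6485 = 4.287 m/day.
In each layer the seepage velocity is v_i = q/n_i, so the layer transit time is t_i = b_i·n_i / q:
  layer 1 (coarse sand): t_1 = 8.99 × 0.27 / 4.287 = 0.5662 d
  layer 2 (medium sand): t_2 = 4.79 × 0.23 / 4.287 = 0.2570 d
Total t = Σ t_i = 0.8232 days.

0.823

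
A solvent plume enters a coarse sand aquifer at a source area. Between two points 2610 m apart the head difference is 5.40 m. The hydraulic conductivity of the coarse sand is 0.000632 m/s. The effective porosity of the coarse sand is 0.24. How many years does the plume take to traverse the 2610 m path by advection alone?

15.2

Convert K: 0.000632 m/s × 86400 = 54.60 m/day.
Hydraulic gradient i = Δh / L = 5.40 / 2610 = 0.002069.
Darcy flux q = K · i = 54.60 × 0.002069 = 0.1130 m/day.
Seepage velocity v = q / n_e = 0.1130 / 0.24 = 0.4707 m/day.
Travel time t = L / v = 2610 / 0.4707 = 5545 days = 15.18 years.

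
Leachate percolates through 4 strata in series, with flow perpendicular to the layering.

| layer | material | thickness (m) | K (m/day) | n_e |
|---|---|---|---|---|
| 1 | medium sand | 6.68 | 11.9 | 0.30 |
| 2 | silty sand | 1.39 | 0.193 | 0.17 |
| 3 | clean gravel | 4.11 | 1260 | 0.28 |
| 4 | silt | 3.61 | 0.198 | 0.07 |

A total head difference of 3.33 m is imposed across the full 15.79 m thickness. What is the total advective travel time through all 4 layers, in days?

28.4

With flow normal to the layers, continuity requires the same specific discharge q through every layer.
Σ(b_i/K_i) = 6.68/11.9 + 1.39/0.193 + 4.11/1260 + 3.61/0.198 = 26.00 d.
q = Δh / Σ(b_i/K_i) = 3.33 / 26.00 = 0.1281 m/day.
In each layer the seepage velocity is v_i = q/n_i, so the layer transit time is t_i = b_i·n_i / q:
  layer 1 (medium sand): t_1 = 6.68 × 0.30 / 0.1281 = 15.65 d
  layer 2 (silty sand): t_2 = 1.39 × 0.17 / 0.1281 = 1.845 d
  layer 3 (clean gravel): t_3 = 4.11 × 0.28 / 0.1281 = 8.985 d
  layer 4 (silt): t_4 = 3.61 × 0.07 / 0.1281 = 1.973 d
Total t = Σ t_i = 28.45 days.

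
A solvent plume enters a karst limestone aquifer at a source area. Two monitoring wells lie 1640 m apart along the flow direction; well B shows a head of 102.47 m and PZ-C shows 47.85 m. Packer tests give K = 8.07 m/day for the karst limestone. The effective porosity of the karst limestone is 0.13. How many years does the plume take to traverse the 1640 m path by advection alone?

2.17

Hydraulic gradient i = (102.47 − 47.85) / 1640 = 54.62 / 1640 = 0.03330.
Darcy flux q = K · i = 8.070 × 0.03330 = 0.2688 m/day.
Seepage velocity v = q / n_e = 0.2688 / 0.13 = 2.067 m/day.
Travel time t = L / v = 1640 / 2.067 = 793.2 days = 2.172 years.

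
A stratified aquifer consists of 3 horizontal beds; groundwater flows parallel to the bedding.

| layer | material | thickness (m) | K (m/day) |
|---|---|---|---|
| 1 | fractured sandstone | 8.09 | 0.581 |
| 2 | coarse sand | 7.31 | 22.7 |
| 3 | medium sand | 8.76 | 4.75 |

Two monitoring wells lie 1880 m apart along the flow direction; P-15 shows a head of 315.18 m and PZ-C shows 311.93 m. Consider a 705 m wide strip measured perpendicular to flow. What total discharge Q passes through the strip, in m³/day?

259

Flow is parallel to layering, so each bed carries its own Darcy discharge and the transmissivities add.
Σ(K_i·b_i) = 0.581×8.09 + 22.7×7.31 + 4.75×8.76 = 212.2 m²/day.
Hydraulic gradient i = (315.18 − 311.93) / 1880 = 3.25 / 1880 = 0.001729.
Q = Σ(K_i·b_i) · W · i = 212.2 × 705 × 0.001729 = 258.7 m³/day.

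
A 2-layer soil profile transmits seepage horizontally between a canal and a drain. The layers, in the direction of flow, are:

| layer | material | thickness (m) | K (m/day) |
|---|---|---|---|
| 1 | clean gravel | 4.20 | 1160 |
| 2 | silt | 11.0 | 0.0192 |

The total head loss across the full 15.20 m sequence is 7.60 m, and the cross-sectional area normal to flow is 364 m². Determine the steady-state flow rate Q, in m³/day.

4.83

Flow is perpendicular to layering, so the layers act in series and the equivalent K is the thickness-weighted harmonic mean.
Total thickness L = 4.20 + 11.0 = 15.20 m.
Σ(b_i/K_i) = 4.20/1160 + 11.0/0.0192 = 572.9 d.
K_eq = L / Σ(b_i/K_i) = 15.20 / 572.9 = 0.02653 m/day.
Q = K_eq · A · (Δh/L) = 0.02653 × 364 × (7.60/15.20) = 4.829 m³/day.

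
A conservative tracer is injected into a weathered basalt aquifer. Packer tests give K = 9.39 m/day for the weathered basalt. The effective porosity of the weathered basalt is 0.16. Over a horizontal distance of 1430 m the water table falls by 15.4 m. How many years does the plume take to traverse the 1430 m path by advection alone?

6.19

Hydraulic gradient i = Δh / L = 15.4 / 1430 = 0.01077.
Darcy flux q = K · i = 9.390 × 0.01077 = 0.1011 m/day.
Seepage velocity v = q / n_e = 0.1011 / 0.16 = 0.6320 m/day.
Travel time t = L / v = 1430 / 0.6320 = 2263 days = 6.195 years.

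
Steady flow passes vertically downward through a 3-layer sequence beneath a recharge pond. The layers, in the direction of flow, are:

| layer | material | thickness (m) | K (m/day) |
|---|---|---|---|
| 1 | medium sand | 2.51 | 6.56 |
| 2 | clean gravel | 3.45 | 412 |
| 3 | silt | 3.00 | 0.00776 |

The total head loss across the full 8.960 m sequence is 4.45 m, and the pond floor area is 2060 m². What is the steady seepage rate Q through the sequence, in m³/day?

23.7

Flow is perpendicular to layering, so the layers act in series and the equivalent K is the thickness-weighted harmonic mean.
Total thickness L = 2.51 + 3.45 + 3.00 = 8.960 m.
Σ(b_i/K_i) = 2.51/6.56 + 3.45/412 + 3.00/0.00776 = 387.0 d.
K_eq = L / Σ(b_i/K_i) = 8.960 / 387.0 = 0.02315 m/day.
Q = K_eq · A · (Δh/L) = 0.02315 × 2060 × (4.45/8.960) = 23.69 m³/day.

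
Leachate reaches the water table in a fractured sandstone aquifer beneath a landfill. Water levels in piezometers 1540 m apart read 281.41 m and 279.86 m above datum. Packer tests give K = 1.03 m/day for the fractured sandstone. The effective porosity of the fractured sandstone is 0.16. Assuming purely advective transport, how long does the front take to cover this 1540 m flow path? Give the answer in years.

651

Hydraulic gradient i = (281.41 − 279.86) / 1540 = 1.55 / 1540 = 0.001006.
Darcy flux q = K · i = 1.030 × 0.001006 = 0.001037 m/day.
Seepage velocity v = q / n_e = 0.001037 / 0.16 = 0.006479 m/day.
Travel time t = L / v = 1540 / 0.006479 = 2.377e+05 days = 650.7 years.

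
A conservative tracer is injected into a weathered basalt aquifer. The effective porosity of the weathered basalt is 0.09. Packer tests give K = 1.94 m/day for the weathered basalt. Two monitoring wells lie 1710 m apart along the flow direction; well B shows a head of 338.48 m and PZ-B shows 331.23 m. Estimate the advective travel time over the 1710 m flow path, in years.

Hydraulic gradient i = (338.48 − 331.23) / 1710 = 7.25 / 1710 = 0.004240.
Darcy flux q = K · i = 1.940 × 0.004240 = 0.008225 m/day.
Seepage velocity v = q / n_e = 0.008225 / 0.09 = 0.09139 m/day.
Travel time t = L / v = 1710 / 0.09139 = 18711 days = 51.23 years.

51.2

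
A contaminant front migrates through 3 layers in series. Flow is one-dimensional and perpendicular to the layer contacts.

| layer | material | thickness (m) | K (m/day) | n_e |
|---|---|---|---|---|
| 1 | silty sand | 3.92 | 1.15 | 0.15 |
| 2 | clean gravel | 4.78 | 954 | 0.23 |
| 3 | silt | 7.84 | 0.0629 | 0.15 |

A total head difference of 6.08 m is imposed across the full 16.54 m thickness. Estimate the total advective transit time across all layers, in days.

With flow normal to the layers, continuity requires the same specific discharge q through every layer.
Σ(b_i/K_i) = 3.92/1.15 + 4.78/954 + 7.84/0.0629 = 128.1 d.
q = Δh / Σ(b_i/K_i) = 6.08 / 128.1 = 0.04748 m/day.
In each layer the seepage velocity is v_i = q/n_i, so the layer transit time is t_i = b_i·n_i / q:
  layer 1 (silty sand): t_1 = 3.92 × 0.15 / 0.04748 = 12.38 d
  layer 2 (clean gravel): t_2 = 4.78 × 0.23 / 0.04748 = 23.16 d
  layer 3 (silt): t_3 = 7.84 × 0.15 / 0.04748 = 24.77 d
Total t = Σ t_i = 60.31 days.

60.3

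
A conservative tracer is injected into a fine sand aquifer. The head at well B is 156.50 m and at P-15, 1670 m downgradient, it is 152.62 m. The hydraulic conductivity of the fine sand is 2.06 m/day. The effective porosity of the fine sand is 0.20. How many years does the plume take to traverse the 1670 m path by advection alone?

Hydraulic gradient i = (156.50 − 152.62) / 1670 = 3.88 / 1670 = 0.002323.
Darcy flux q = K · i = 2.060 × 0.002323 = 0.004786 m/day.
Seepage velocity v = q / n_e = 0.004786 / 0.20 = 0.02393 m/day.
Travel time t = L / v = 1670 / 0.02393 = 69785 days = 191.1 years.

191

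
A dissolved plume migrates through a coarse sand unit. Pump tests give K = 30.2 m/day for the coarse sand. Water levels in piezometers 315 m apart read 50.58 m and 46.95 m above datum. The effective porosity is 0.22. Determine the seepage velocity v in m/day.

1.58

Hydraulic gradient i = (50.58 − 46.95) / 315 = 3.63 / 315 = 0.01152.
Darcy flux q = K · i = 30.20 × 0.01152 = 0.3480 m/day.
Seepage velocity v = q / n_e = 0.3480 / 0.22 = 1.582 m/day.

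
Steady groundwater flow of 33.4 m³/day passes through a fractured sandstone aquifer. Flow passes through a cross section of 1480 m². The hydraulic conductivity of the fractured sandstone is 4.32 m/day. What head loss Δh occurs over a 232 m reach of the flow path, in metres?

1.21

From Q = K·A·i, i = Q / (K·A) = 33.4 / (4.320 × 1480) = 0.005224.
Head loss Δh = i · L = 0.005224 × 232 = 1.212 m.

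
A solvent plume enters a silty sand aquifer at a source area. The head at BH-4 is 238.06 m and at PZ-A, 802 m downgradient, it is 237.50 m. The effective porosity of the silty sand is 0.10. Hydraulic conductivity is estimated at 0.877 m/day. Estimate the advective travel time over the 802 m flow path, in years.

359

Hydraulic gradient i = (238.06 − 237.50) / 802 = 0.56 / 802 = 0.0006983.
Darcy flux q = K · i = 0.8770 × 0.0006983 = 0.0006124 m/day.
Seepage velocity v = q / n_e = 0.0006124 / 0.10 = 0.006124 m/day.
Travel time t = L / v = 802 / 0.006124 = 1.310e+05 days = 358.6 years.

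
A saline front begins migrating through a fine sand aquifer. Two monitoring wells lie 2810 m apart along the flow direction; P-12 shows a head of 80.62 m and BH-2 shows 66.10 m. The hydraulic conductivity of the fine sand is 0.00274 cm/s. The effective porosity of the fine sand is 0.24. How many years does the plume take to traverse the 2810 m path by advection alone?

151

Convert K: 0.00274 cm/s × 864 = 2.367 m/day.
Hydraulic gradient i = (80.62 − 66.10) / 2810 = 14.52 / 2810 = 0.005167.
Darcy flux q = K · i = 2.367 × 0.005167 = 0.01223 m/day.
Seepage velocity v = q / n_e = 0.01223 / 0.24 = 0.05097 m/day.
Travel time t = L / v = 2810 / 0.05097 = 55131 days = 150.9 years.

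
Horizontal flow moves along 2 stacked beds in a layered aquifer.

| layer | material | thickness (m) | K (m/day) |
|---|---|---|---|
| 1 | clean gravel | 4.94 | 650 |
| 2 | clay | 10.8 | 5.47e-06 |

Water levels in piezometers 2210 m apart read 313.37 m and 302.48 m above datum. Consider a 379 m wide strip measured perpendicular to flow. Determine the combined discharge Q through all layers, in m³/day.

Flow is parallel to layering, so each bed carries its own Darcy discharge and the transmissivities add.
Σ(K_i·b_i) = 650×4.94 + 5.47e-06×10.8 = 3211 m²/day.
Hydraulic gradient i = (313.37 − 302.48) / 2210 = 10.89 / 2210 = 0.004928.
Q = Σ(K_i·b_i) · W · i = 3211 × 379 × 0.004928 = 5997 m³/day.

6000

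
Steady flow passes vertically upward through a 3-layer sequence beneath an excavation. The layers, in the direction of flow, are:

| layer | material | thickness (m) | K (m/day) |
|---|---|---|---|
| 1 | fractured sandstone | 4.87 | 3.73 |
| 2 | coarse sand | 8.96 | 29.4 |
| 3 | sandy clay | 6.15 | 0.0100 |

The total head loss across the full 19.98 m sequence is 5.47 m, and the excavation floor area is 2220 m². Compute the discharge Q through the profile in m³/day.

Flow is perpendicular to layering, so the layers act in series and the equivalent K is the thickness-weighted harmonic mean.
Total thickness L = 4.87 + 8.96 + 6.15 = 19.98 m.
Σ(b_i/K_i) = 4.87/3.73 + 8.96/29.4 + 6.15/0.0100 = 616.6 d.
K_eq = L / Σ(b_i/K_i) = 19.98 / 616.6 = 0.03240 m/day.
Q = K_eq · A · (Δh/L) = 0.03240 × 2220 × (5.47/19.98) = 19.69 m³/day.

19.7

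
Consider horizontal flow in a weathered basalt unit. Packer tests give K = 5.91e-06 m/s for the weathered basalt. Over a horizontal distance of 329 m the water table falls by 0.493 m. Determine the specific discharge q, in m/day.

0.000765

Convert K: 5.91e-06 m/s × 86400 = 0.5106 m/day.
Hydraulic gradient i = Δh / L = 0.493 / 329 = 0.001498.
Specific discharge q = K · i = 0.5106 × 0.001498 = 0.0007652 m/day.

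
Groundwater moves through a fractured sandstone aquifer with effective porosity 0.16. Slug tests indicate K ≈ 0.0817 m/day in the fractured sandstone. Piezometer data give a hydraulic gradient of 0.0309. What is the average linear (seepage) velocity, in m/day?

Hydraulic gradient i = 0.0309.
Darcy flux q = K · i = 0.08170 × 0.03090 = 0.002525 m/day.
Seepage velocity v = q / n_e = 0.002525 / 0.16 = 0.01578 m/day.

0.0158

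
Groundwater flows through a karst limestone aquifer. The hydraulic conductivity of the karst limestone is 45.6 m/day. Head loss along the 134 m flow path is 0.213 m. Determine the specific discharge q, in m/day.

Hydraulic gradient i = Δh / L = 0.213 / 134 = 0.001590.
Specific discharge q = K · i = 45.60 × 0.001590 = 0.07248 m/day.

0.0725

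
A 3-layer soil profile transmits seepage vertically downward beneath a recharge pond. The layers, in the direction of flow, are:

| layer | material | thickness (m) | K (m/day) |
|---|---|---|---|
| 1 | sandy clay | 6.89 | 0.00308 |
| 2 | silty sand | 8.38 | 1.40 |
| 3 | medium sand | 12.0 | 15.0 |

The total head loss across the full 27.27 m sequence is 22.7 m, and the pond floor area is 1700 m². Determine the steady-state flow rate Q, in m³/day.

Flow is perpendicular to layering, so the layers act in series and the equivalent K is the thickness-weighted harmonic mean.
Total thickness L = 6.89 + 8.38 + 12.0 = 27.27 m.
Σ(b_i/K_i) = 6.89/0.00308 + 8.38/1.40 + 12.0/15.0 = 2244 d.
K_eq = L / Σ(b_i/K_i) = 27.27 / 2244 = 0.01215 m/day.
Q = K_eq · A · (Δh/L) = 0.01215 × 1700 × (22.7/27.27) = 17.20 m³/day.

17.2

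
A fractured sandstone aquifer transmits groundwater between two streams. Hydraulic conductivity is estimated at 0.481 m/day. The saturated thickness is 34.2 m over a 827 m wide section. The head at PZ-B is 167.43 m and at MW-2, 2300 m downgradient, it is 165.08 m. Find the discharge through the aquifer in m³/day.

13.9

Cross-sectional area A = 827 × 34.2 = 28283 m².
Hydraulic gradient i = (167.43 − 165.08) / 2300 = 2.35 / 2300 = 0.001022.
Darcy's law: Q = K · A · i = 0.4810 × 28283 × 0.001022 = 13.90 m³/day.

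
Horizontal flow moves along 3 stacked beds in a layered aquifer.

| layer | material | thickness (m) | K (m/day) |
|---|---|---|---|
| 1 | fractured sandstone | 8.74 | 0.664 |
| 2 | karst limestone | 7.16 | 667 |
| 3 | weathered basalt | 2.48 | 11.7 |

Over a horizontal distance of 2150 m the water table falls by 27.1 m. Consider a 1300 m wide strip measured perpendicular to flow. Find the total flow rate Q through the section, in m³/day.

Flow is parallel to layering, so each bed carries its own Darcy discharge and the transmissivities add.
Σ(K_i·b_i) = 0.664×8.74 + 667×7.16 + 11.7×2.48 = 4811 m²/day.
Hydraulic gradient i = Δh / L = 27.1 / 2150 = 0.01260.
Q = Σ(K_i·b_i) · W · i = 4811 × 1300 × 0.01260 = 78826 m³/day.

78800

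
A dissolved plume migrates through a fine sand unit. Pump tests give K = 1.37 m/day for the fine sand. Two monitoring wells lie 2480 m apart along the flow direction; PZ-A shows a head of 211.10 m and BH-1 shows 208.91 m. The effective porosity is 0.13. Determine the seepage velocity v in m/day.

Hydraulic gradient i = (211.10 − 208.91) / 2480 = 2.19 / 2480 = 0.0008831.
Darcy flux q = K · i = 1.370 × 0.0008831 = 0.001210 m/day.
Seepage velocity v = q / n_e = 0.001210 / 0.13 = 0.009306 m/day.

0.00931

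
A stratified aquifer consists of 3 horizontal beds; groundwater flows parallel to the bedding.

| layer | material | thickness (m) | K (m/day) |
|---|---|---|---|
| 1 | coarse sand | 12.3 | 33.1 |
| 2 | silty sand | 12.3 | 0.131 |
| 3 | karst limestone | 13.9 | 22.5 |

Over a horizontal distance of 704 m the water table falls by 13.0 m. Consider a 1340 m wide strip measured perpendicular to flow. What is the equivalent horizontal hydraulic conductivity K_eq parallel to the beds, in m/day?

18.7

Flow is parallel to layering, so each bed carries its own Darcy discharge and the transmissivities add.
Σ(K_i·b_i) = 33.1×12.3 + 0.131×12.3 + 22.5×13.9 = 721.5 m²/day.
Total thickness b = 38.50 m, so K_eq = Σ(K_i·b_i)/b = 18.74 m/day.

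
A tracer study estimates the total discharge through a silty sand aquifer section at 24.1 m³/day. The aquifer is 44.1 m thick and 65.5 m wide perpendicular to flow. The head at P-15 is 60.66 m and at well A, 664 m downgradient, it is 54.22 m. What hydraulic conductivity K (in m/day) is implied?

0.860

Cross-sectional area A = 65.5 × 44.1 = 2889 m².
Hydraulic gradient i = (60.66 − 54.22) / 664 = 6.44 / 664 = 0.009699.
From Q = K·A·i, K = Q / (A·i) = 24.1 / (2889 × 0.009699) = 0.8602 m/day.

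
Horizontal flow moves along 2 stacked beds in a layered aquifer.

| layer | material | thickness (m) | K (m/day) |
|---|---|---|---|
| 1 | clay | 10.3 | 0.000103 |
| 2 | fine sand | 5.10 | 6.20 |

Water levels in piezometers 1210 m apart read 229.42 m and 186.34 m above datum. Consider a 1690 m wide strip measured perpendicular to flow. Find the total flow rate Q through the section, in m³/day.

1900

Flow is parallel to layering, so each bed carries its own Darcy discharge and the transmissivities add.
Σ(K_i·b_i) = 0.000103×10.3 + 6.20×5.10 = 31.62 m²/day.
Hydraulic gradient i = (229.42 − 186.34) / 1210 = 43.08 / 1210 = 0.03560.
Q = Σ(K_i·b_i) · W · i = 31.62 × 1690 × 0.03560 = 1903 m³/day.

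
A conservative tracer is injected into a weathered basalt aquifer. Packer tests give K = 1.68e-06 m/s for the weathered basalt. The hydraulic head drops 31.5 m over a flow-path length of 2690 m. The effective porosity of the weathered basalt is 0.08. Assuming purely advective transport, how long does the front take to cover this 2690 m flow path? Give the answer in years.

347

Convert K: 1.68e-06 m/s × 86400 = 0.1452 m/day.
Hydraulic gradient i = Δh / L = 31.5 / 2690 = 0.01171.
Darcy flux q = K · i = 0.1452 × 0.01171 = 0.001700 m/day.
Seepage velocity v = q / n_e = 0.001700 / 0.08 = 0.02125 m/day.
Travel time t = L / v = 2690 / 0.02125 = 1.266e+05 days = 346.6 years.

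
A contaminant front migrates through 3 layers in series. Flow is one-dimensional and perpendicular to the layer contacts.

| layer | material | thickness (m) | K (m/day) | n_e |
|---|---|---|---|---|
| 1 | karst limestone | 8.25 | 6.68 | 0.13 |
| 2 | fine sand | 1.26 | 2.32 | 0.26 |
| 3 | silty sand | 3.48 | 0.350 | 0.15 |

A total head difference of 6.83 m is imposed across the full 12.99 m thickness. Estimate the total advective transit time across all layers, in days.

3.30

With flow normal to the layers, continuity requires the same specific discharge q through every layer.
Σ(b_i/K_i) = 8.25/6.68 + 1.26/2.32 + 3.48/0.350 = 11.72 d.
q = Δh / Σ(b_i/K_i) = 6.83 / 11.72 = 0.5827 m/day.
In each layer the seepage velocity is v_i = q/n_i, so the layer transit time is t_i = b_i·n_i / q:
  layer 1 (karst limestone): t_1 = 8.25 × 0.13 / 0.5827 = 1.841 d
  layer 2 (fine sand): t_2 = 1.26 × 0.26 / 0.5827 = 0.5622 d
  layer 3 (silty sand): t_3 = 3.48 × 0.15 / 0.5827 = 0.8958 d
Total t = Σ t_i = 3.299 days.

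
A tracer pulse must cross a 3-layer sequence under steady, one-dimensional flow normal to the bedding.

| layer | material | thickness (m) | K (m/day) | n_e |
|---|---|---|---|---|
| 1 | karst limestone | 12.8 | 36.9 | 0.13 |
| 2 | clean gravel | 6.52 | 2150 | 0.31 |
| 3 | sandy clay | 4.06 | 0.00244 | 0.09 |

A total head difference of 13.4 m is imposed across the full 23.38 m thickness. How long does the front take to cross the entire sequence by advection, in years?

1.38

With flow normal to the layers, continuity requires the same specific discharge q through every layer.
Σ(b_i/K_i) = 12.8/36.9 + 6.52/2150 + 4.06/0.00244 = 1664 d.
q = Δh / Σ(b_i/K_i) = 13.4 / 1664 = 0.008052 m/day.
In each layer the seepage velocity is v_i = q/n_i, so the layer transit time is t_i = b_i·n_i / q:
  layer 1 (karst limestone): t_1 = 12.8 × 0.13 / 0.008052 = 206.7 d
  layer 2 (clean gravel): t_2 = 6.52 × 0.31 / 0.008052 = 251.0 d
  layer 3 (sandy clay): t_3 = 4.06 × 0.09 / 0.008052 = 45.38 d
Total t = Σ t_i = 503.1 days = 1.377 years.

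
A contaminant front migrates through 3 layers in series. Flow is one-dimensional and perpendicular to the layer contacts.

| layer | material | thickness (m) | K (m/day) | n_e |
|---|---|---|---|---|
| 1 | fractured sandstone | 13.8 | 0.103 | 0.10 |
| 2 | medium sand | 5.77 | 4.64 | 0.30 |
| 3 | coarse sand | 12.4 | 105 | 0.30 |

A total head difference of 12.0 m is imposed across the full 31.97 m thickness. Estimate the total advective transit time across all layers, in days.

77.0

With flow normal to the layers, continuity requires the same specific discharge q through every layer.
Σ(b_i/K_i) = 13.8/0.103 + 5.77/4.64 + 12.4/105 = 135.3 d.
q = Δh / Σ(b_i/K_i) = 12.0 / 135.3 = 0.08866 m/day.
In each layer the seepage velocity is v_i = q/n_i, so the layer transit time is t_i = b_i·n_i / q:
  layer 1 (fractured sandstone): t_1 = 13.8 × 0.10 / 0.08866 = 15.56 d
  layer 2 (medium sand): t_2 = 5.77 × 0.30 / 0.08866 = 19.52 d
  layer 3 (coarse sand): t_3 = 12.4 × 0.30 / 0.08866 = 41.96 d
Total t = Σ t_i = 77.04 days.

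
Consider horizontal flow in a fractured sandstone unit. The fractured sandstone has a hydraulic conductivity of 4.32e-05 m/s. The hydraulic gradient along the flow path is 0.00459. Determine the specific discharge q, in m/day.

Convert K: 4.32e-05 m/s × 86400 = 3.732 m/day.
Hydraulic gradient i = 0.00459.
Specific discharge q = K · i = 3.732 × 0.004590 = 0.01713 m/day.

0.0171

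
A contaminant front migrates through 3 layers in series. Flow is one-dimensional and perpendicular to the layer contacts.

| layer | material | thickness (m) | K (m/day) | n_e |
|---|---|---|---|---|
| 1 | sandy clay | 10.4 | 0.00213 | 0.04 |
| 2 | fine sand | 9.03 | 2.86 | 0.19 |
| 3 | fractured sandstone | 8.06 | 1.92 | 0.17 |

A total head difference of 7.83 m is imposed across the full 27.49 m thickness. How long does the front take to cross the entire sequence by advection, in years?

5.99

With flow normal to the layers, continuity requires the same specific discharge q through every layer.
Σ(b_i/K_i) = 10.4/0.00213 + 9.03/2.86 + 8.06/1.92 = 4890 d.
q = Δh / Σ(b_i/K_i) = 7.83 / 4890 = 0.001601 m/day.
In each layer the seepage velocity is v_i = q/n_i, so the layer transit time is t_i = b_i·n_i / q:
  layer 1 (sandy clay): t_1 = 10.4 × 0.04 / 0.001601 = 259.8 d
  layer 2 (fine sand): t_2 = 9.03 × 0.19 / 0.001601 = 1071 d
  layer 3 (fractured sandstone): t_3 = 8.06 × 0.17 / 0.001601 = 855.7 d
Total t = Σ t_i = 2187 days = 5.988 years.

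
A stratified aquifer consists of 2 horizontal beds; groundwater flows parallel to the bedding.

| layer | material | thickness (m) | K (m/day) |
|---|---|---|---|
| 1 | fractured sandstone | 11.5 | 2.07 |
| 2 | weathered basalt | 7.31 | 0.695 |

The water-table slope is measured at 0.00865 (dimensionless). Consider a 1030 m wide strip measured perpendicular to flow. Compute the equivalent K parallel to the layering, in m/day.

1.54

Flow is parallel to layering, so each bed carries its own Darcy discharge and the transmissivities add.
Σ(K_i·b_i) = 2.07×11.5 + 0.695×7.31 = 28.89 m²/day.
Total thickness b = 18.81 m, so K_eq = Σ(K_i·b_i)/b = 1.536 m/day.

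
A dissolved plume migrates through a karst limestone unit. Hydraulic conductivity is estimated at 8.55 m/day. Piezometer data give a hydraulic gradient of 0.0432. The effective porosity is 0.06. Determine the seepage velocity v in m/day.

Hydraulic gradient i = 0.0432.
Darcy flux q = K · i = 8.550 × 0.04320 = 0.3694 m/day.
Seepage velocity v = q / n_e = 0.3694 / 0.06 = 6.156 m/day.

6.16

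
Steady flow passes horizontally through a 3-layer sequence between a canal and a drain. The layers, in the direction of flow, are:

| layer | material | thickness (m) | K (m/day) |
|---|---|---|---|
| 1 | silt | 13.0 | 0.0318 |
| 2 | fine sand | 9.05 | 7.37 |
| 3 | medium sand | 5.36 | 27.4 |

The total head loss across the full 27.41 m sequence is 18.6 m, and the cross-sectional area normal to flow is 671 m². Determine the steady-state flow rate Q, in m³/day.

Flow is perpendicular to layering, so the layers act in series and the equivalent K is the thickness-weighted harmonic mean.
Total thickness L = 13.0 + 9.05 + 5.36 = 27.41 m.
Σ(b_i/K_i) = 13.0/0.0318 + 9.05/7.37 + 5.36/27.4 = 410.2 d.
K_eq = L / Σ(b_i/K_i) = 27.41 / 410.2 = 0.06682 m/day.
Q = K_eq · A · (Δh/L) = 0.06682 × 671 × (18.6/27.41) = 30.42 m³/day.

30.4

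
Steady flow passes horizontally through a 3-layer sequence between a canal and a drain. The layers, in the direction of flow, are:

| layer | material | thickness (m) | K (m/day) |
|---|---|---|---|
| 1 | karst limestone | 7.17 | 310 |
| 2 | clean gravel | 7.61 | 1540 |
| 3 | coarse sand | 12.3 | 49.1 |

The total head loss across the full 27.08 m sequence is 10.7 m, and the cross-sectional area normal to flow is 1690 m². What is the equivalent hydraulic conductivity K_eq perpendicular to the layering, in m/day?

Flow is perpendicular to layering, so the layers act in series and the equivalent K is the thickness-weighted harmonic mean.
Total thickness L = 7.17 + 7.61 + 12.3 = 27.08 m.
Σ(b_i/K_i) = 7.17/310 + 7.61/1540 + 12.3/49.1 = 0.2786 d.
K_eq = L / Σ(b_i/K_i) = 27.08 / 0.2786 = 97.21 m/day.

97.2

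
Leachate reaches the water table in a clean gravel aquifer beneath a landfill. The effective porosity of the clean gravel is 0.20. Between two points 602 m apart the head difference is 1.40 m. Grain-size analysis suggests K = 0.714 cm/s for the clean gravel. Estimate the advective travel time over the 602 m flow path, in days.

Convert K: 0.714 cm/s × 864 = 616.9 m/day.
Hydraulic gradient i = Δh / L = 1.40 / 602 = 0.002326.
Darcy flux q = K · i = 616.9 × 0.002326 = 1.435 m/day.
Seepage velocity v = q / n_e = 1.435 / 0.20 = 7.173 m/day.
Travel time t = L / v = 602 / 7.173 = 83.92 days.

83.9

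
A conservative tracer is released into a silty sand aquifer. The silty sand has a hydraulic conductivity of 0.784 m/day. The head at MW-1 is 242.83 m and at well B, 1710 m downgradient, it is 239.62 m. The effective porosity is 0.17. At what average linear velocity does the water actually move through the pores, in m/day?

0.00866

Hydraulic gradient i = (242.83 − 239.62) / 1710 = 3.21 / 1710 = 0.001877.
Darcy flux q = K · i = 0.7840 × 0.001877 = 0.001472 m/day.
Seepage velocity v = q / n_e = 0.001472 / 0.17 = 0.008657 m/day.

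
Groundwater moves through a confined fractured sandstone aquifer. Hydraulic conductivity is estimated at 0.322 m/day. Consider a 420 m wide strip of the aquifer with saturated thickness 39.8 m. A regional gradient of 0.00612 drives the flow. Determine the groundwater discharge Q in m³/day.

Cross-sectional area A = 420 × 39.8 = 16716 m².
Hydraulic gradient i = 0.00612.
Darcy's law: Q = K · A · i = 0.3220 × 16716 × 0.006120 = 32.94 m³/day.

32.9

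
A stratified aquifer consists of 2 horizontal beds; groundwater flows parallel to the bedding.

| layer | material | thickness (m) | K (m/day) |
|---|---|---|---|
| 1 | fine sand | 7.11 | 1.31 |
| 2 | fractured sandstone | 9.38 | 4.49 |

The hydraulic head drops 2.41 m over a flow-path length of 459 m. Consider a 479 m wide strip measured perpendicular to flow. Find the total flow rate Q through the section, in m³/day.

129

Flow is parallel to layering, so each bed carries its own Darcy discharge and the transmissivities add.
Σ(K_i·b_i) = 1.31×7.11 + 4.49×9.38 = 51.43 m²/day.
Hydraulic gradient i = Δh / L = 2.41 / 459 = 0.005251.
Q = Σ(K_i·b_i) · W · i = 51.43 × 479 × 0.005251 = 129.3 m³/day.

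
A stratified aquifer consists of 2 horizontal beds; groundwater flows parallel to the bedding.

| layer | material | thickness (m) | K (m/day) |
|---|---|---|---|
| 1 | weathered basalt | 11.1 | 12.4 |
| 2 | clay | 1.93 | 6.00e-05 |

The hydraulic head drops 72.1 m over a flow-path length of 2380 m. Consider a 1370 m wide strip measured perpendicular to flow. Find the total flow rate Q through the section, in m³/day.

5710

Flow is parallel to layering, so each bed carries its own Darcy discharge and the transmissivities add.
Σ(K_i·b_i) = 12.4×11.1 + 6.00e-05×1.93 = 137.6 m²/day.
Hydraulic gradient i = Δh / L = 72.1 / 2380 = 0.03029.
Q = Σ(K_i·b_i) · W · i = 137.6 × 1370 × 0.03029 = 5712 m³/day.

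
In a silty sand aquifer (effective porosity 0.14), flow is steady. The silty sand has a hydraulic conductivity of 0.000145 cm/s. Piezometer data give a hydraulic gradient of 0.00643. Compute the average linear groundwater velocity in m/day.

Convert K: 0.000145 cm/s × 864 = 0.1253 m/day.
Hydraulic gradient i = 0.00643.
Darcy flux q = K · i = 0.1253 × 0.006430 = 0.0008056 m/day.
Seepage velocity v = q / n_e = 0.0008056 / 0.14 = 0.005754 m/day.

0.00575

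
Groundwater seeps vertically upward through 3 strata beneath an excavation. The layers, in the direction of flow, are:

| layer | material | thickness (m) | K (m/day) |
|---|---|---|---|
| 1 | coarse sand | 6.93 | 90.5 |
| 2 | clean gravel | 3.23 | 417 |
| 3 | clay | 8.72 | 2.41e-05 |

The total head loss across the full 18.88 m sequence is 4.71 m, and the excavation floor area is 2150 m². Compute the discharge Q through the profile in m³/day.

0.0280

Flow is perpendicular to layering, so the layers act in series and the equivalent K is the thickness-weighted harmonic mean.
Total thickness L = 6.93 + 3.23 + 8.72 = 18.88 m.
Σ(b_i/K_i) = 6.93/90.5 + 3.23/417 + 8.72/2.41e-05 = 3.618e+05 d.
K_eq = L / Σ(b_i/K_i) = 18.88 / 3.618e+05 = 5.218e-05 m/day.
Q = K_eq · A · (Δh/L) = 5.218e-05 × 2150 × (4.71/18.88) = 0.02799 m³/day.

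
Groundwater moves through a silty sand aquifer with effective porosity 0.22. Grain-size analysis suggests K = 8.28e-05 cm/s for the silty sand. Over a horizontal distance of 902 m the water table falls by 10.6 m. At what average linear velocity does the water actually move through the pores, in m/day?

0.00382

Convert K: 8.28e-05 cm/s × 864 = 0.07154 m/day.
Hydraulic gradient i = Δh / L = 10.6 / 902 = 0.01175.
Darcy flux q = K · i = 0.07154 × 0.01175 = 0.0008407 m/day.
Seepage velocity v = q / n_e = 0.0008407 / 0.22 = 0.003821 m/day.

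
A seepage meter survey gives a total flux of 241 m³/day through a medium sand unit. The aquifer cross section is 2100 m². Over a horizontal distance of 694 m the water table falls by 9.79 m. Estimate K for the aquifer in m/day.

8.14

Hydraulic gradient i = Δh / L = 9.79 / 694 = 0.01411.
From Q = K·A·i, K = Q / (A·i) = 241 / (2100 × 0.01411) = 8.135 m/day.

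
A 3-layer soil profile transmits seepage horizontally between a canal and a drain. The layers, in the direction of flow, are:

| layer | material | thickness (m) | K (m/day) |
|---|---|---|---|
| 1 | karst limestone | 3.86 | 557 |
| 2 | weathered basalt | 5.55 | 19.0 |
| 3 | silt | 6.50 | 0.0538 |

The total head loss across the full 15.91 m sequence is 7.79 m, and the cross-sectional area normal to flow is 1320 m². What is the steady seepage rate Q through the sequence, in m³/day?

Flow is perpendicular to layering, so the layers act in series and the equivalent K is the thickness-weighted harmonic mean.
Total thickness L = 3.86 + 5.55 + 6.50 = 15.91 m.
Σ(b_i/K_i) = 3.86/557 + 5.55/19.0 + 6.50/0.0538 = 121.1 d.
K_eq = L / Σ(b_i/K_i) = 15.91 / 121.1 = 0.1314 m/day.
Q = K_eq · A · (Δh/L) = 0.1314 × 1320 × (7.79/15.91) = 84.90 m³/day.

84.9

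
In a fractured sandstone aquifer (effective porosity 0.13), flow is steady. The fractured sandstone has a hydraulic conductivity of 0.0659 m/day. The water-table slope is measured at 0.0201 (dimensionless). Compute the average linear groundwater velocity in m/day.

Hydraulic gradient i = 0.0201.
Darcy flux q = K · i = 0.06590 × 0.02010 = 0.001325 m/day.
Seepage velocity v = q / n_e = 0.001325 / 0.13 = 0.01019 m/day.

0.0102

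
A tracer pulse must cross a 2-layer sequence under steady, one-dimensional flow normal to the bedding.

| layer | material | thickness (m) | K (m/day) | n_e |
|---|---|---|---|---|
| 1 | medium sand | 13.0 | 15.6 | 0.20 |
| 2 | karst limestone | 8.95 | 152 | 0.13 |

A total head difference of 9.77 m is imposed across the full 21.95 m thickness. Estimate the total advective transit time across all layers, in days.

0.344

With flow normal to the layers, continuity requires the same specific discharge q through every layer.
Σ(b_i/K_i) = 13.0/15.6 + 8.95/152 = 0.8922 d.
q = Δh / Σ(b_i/K_i) = 9.77 / 0.8922 = 10.95 m/day.
In each layer the seepage velocity is v_i = q/n_i, so the layer transit time is t_i = b_i·n_i / q:
  layer 1 (medium sand): t_1 = 13.0 × 0.20 / 10.95 = 0.2374 d
  layer 2 (karst limestone): t_2 = 8.95 × 0.13 / 10.95 = 0.1063 d
Total t = Σ t_i = 0.3437 days.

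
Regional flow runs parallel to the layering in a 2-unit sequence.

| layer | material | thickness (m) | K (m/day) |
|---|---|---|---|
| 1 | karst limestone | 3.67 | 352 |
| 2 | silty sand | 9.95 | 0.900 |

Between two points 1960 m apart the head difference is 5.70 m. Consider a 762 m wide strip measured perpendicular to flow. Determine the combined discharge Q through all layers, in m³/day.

2880

Flow is parallel to layering, so each bed carries its own Darcy discharge and the transmissivities add.
Σ(K_i·b_i) = 352×3.67 + 0.900×9.95 = 1301 m²/day.
Hydraulic gradient i = Δh / L = 5.70 / 1960 = 0.002908.
Q = Σ(K_i·b_i) · W · i = 1301 × 762 × 0.002908 = 2883 m³/day.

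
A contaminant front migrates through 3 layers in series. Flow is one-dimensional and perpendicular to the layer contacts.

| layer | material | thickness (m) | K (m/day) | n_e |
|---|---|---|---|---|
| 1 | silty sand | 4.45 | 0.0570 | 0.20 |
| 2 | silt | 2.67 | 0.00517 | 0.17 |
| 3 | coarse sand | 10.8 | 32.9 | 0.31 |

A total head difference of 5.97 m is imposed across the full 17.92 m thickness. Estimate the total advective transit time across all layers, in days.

With flow normal to the layers, continuity requires the same specific discharge q through every layer.
Σ(b_i/K_i) = 4.45/0.0570 + 2.67/0.00517 + 10.8/32.9 = 594.8 d.
q = Δh / Σ(b_i/K_i) = 5.97 / 594.8 = 0.01004 m/day.
In each layer the seepage velocity is v_i = q/n_i, so the layer transit time is t_i = b_i·n_i / q:
  layer 1 (silty sand): t_1 = 4.45 × 0.20 / 0.01004 = 88.68 d
  layer 2 (silt): t_2 = 2.67 × 0.17 / 0.01004 = 45.23 d
  layer 3 (coarse sand): t_3 = 10.8 × 0.31 / 0.01004 = 333.6 d
Total t = Σ t_i = 467.5 days.

467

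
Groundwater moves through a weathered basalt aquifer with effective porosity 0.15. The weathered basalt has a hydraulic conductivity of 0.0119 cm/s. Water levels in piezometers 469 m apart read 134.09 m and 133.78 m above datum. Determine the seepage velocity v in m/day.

Convert K: 0.0119 cm/s × 864 = 10.28 m/day.
Hydraulic gradient i = (134.09 − 133.78) / 469 = 0.31 / 469 = 0.0006610.
Darcy flux q = K · i = 10.28 × 0.0006610 = 0.006796 m/day.
Seepage velocity v = q / n_e = 0.006796 / 0.15 = 0.04531 m/day.

0.0453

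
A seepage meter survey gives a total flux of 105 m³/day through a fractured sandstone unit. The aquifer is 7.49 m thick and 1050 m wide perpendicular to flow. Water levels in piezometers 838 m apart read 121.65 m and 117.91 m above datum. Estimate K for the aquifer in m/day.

Cross-sectional area A = 1050 × 7.49 = 7864 m².
Hydraulic gradient i = (121.65 − 117.91) / 838 = 3.74 / 838 = 0.004463.
From Q = K·A·i, K = Q / (A·i) = 105 / (7864 × 0.004463) = 2.992 m/day.

2.99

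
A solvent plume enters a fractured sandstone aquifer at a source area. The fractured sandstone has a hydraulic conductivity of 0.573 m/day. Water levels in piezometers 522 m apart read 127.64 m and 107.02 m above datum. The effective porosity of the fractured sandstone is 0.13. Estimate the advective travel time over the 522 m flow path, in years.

8.21

Hydraulic gradient i = (127.64 − 107.02) / 522 = 20.62 / 522 = 0.03950.
Darcy flux q = K · i = 0.5730 × 0.03950 = 0.02263 m/day.
Seepage velocity v = q / n_e = 0.02263 / 0.13 = 0.1741 m/day.
Travel time t = L / v = 522 / 0.1741 = 2998 days = 8.208 years.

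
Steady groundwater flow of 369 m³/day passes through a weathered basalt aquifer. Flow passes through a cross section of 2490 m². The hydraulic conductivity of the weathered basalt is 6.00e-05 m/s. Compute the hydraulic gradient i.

Convert K: 6.00e-05 m/s × 86400 = 5.184 m/day.
From Q = K·A·i, i = Q / (K·A) = 369 / (5.184 × 2490) = 0.02859.

0.0286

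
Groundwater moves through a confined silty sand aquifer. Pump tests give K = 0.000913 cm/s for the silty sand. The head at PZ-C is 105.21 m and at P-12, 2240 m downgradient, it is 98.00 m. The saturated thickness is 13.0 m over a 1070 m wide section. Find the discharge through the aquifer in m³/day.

35.3

Convert K: 0.000913 cm/s × 864 = 0.7888 m/day.
Cross-sectional area A = 1070 × 13.0 = 13910 m².
Hydraulic gradient i = (105.21 − 98.00) / 2240 = 7.21 / 2240 = 0.003219.
Darcy's law: Q = K · A · i = 0.7888 × 13910 × 0.003219 = 35.32 m³/day.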